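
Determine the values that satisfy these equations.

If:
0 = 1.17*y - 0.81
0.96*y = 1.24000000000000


Then:
No Solution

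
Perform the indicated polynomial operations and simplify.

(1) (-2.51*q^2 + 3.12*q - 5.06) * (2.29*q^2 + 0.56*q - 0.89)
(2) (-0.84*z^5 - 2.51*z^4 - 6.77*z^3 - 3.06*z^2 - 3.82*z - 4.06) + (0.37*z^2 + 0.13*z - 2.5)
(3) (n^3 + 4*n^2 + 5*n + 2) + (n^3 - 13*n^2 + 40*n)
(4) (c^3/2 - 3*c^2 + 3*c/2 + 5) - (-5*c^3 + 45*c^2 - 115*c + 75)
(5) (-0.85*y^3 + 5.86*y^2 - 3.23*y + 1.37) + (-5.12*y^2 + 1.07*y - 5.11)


(1) = -5.7479*q^4 + 5.7392*q^3 - 7.6063*q^2 - 5.6104*q + 4.5034
(2) = -0.84*z^5 - 2.51*z^4 - 6.77*z^3 - 2.69*z^2 - 3.69*z - 6.56
(3) = 2*n^3 - 9*n^2 + 45*n + 2
(4) = 11*c^3/2 - 48*c^2 + 233*c/2 - 70
(5) = -0.85*y^3 + 0.74*y^2 - 2.16*y - 3.74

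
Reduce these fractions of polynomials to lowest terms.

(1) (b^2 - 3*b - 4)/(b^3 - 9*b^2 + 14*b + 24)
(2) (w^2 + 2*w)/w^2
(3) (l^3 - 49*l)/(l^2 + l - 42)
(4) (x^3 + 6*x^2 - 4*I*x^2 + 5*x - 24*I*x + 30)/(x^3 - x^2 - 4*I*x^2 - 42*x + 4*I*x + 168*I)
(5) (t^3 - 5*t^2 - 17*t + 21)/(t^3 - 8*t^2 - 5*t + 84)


(1) = 1/(b - 6)
(2) = (w + 2)/w
(3) = (l^2 - 7*l)/(l - 6)
(4) = (x^2 - 4*I*x + 5)/(x^2 + x*(-7 - 4*I) + 28*I)
(5) = (t - 1)/(t - 4)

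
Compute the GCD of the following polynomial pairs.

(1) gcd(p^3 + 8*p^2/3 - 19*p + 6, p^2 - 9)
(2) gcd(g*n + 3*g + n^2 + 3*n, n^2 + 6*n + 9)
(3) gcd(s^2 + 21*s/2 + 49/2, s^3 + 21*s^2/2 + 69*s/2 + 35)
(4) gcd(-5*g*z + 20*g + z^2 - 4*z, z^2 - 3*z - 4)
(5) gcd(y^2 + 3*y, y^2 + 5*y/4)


(1) = p - 3
(2) = n + 3
(3) = gcd((s + 7/2)*(s + 7), (s + 2)*(s + 7/2)*(s + 5)) = s + 7/2
(4) = z - 4
(5) = y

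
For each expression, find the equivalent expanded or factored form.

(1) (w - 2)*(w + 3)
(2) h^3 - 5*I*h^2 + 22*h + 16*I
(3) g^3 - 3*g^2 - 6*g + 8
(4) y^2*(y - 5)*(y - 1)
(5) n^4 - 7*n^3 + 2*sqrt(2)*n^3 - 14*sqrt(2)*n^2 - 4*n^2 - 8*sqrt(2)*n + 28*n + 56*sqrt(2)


(1) = w^2 + w - 6
(2) = (h - 8*I)*(h + I)*(h + 2*I)
(3) = (g - 4)*(g - 1)*(g + 2)
(4) = y^4 - 6*y^3 + 5*y^2
(5) = (n - 7)*(n - 2)*(n + 2)*(n + 2*sqrt(2))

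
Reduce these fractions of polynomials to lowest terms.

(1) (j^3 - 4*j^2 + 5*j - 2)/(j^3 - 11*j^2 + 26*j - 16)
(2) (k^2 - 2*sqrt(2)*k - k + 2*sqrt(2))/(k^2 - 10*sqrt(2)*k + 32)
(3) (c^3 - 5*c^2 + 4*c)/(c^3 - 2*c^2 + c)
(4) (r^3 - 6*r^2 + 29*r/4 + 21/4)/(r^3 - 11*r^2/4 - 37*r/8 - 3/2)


(1) = (j - 1)/(j - 8)
(2) = (k - 1)/(k - 8*sqrt(2))
(3) = (c - 4)/(c - 1)
(4) = (4*r^2 - 26*r + 42)/(4*r^2 - 13*r - 12)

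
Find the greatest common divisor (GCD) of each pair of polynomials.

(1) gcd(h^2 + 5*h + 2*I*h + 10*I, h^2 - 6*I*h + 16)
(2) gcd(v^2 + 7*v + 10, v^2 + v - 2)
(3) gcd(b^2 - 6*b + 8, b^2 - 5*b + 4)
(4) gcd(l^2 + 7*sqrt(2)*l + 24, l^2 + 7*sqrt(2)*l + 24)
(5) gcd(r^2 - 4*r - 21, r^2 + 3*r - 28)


(1) = h + 2*I
(2) = gcd((v + 2)*(v + 5), (v - 1)*(v + 2)) = v + 2
(3) = b - 4
(4) = gcd((l + 3*sqrt(2))*(l + 4*sqrt(2)), (l + 3*sqrt(2))*(l + 4*sqrt(2))) = l^2 + 7*sqrt(2)*l + 24
(5) = 1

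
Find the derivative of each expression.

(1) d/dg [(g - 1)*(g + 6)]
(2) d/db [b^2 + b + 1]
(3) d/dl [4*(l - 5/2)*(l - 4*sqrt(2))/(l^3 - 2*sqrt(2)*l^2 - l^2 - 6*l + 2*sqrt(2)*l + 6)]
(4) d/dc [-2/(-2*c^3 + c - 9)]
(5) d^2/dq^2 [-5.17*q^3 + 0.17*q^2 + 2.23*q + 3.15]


(1) = 2*g + 5
(2) = 2*b + 1
(3) = 2*((l - 4*sqrt(2))*(2*l - 5)*(-3*l^2 + 2*l + 4*sqrt(2)*l - 2*sqrt(2) + 6) + (4*l - 8*sqrt(2) - 5)*(l^3 - 2*sqrt(2)*l^2 - l^2 - 6*l + 2*sqrt(2)*l + 6))/(l^3 - 2*sqrt(2)*l^2 - l^2 - 6*l + 2*sqrt(2)*l + 6)^2
(4) = 2*(1 - 6*c^2)/(2*c^3 - c + 9)^2
(5) = 0.34 - 31.02*q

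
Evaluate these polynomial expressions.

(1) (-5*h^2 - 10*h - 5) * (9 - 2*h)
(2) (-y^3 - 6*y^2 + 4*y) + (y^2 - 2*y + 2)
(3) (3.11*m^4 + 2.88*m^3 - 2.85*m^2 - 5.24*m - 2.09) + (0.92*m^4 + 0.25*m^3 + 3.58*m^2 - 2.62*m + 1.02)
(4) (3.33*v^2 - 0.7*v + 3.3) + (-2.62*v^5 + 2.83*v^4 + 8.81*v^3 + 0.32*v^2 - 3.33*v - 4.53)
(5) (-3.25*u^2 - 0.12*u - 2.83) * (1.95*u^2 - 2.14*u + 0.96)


(1) = 10*h^3 - 25*h^2 - 80*h - 45
(2) = -y^3 - 5*y^2 + 2*y + 2
(3) = 4.03*m^4 + 3.13*m^3 + 0.73*m^2 - 7.86*m - 1.07
(4) = -2.62*v^5 + 2.83*v^4 + 8.81*v^3 + 3.65*v^2 - 4.03*v - 1.23
(5) = -6.3375*u^4 + 6.721*u^3 - 8.3817*u^2 + 5.941*u - 2.7168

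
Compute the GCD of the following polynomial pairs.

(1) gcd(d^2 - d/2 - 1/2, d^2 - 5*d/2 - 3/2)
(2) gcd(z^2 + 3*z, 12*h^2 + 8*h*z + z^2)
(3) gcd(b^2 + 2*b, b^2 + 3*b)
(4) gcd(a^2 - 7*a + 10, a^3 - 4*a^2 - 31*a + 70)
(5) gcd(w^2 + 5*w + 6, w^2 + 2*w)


(1) = d + 1/2
(2) = gcd(z*(z + 3), (2*h + z)*(6*h + z)) = 1
(3) = b
(4) = a - 2
(5) = w + 2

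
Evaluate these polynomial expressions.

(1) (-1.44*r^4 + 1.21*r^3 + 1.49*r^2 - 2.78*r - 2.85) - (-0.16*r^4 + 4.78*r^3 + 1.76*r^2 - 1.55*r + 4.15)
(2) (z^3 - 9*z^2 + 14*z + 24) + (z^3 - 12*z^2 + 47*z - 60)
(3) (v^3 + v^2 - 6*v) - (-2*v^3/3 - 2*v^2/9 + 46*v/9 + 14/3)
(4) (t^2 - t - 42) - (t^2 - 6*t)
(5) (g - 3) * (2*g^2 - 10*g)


(1) = -1.28*r^4 - 3.57*r^3 - 0.27*r^2 - 1.23*r - 7.0
(2) = 2*z^3 - 21*z^2 + 61*z - 36
(3) = 5*v^3/3 + 11*v^2/9 - 100*v/9 - 14/3
(4) = 5*t - 42
(5) = 2*g^3 - 16*g^2 + 30*g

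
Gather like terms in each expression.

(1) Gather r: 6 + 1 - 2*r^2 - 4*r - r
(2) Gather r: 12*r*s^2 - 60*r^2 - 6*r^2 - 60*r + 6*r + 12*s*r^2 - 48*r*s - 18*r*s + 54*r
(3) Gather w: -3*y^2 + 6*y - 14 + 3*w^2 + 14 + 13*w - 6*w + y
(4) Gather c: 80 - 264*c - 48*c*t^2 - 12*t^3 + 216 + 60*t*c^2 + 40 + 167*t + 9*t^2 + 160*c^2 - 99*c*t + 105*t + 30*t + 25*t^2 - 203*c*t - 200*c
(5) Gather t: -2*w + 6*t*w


(1) = -2*r^2 - 5*r + 7
(2) = r^2*(12*s - 66) + r*(12*s^2 - 66*s)
(3) = 3*w^2 + 7*w - 3*y^2 + 7*y
(4) = c^2*(60*t + 160) + c*(-48*t^2 - 302*t - 464) - 12*t^3 + 34*t^2 + 302*t + 336
(5) = 6*t*w - 2*w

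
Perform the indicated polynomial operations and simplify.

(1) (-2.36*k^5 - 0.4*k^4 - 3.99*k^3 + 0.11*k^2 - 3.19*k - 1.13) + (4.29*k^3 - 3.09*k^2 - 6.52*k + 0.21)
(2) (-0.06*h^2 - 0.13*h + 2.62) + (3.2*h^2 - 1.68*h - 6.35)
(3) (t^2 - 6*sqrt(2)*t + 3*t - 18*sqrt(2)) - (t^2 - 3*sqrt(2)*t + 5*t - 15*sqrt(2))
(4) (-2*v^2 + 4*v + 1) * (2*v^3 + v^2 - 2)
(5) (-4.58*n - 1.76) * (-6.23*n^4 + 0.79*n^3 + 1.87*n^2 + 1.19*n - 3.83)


(1) = -2.36*k^5 - 0.4*k^4 + 0.3*k^3 - 2.98*k^2 - 9.71*k - 0.92
(2) = 3.14*h^2 - 1.81*h - 3.73
(3) = -3*sqrt(2)*t - 2*t - 3*sqrt(2)
(4) = -4*v^5 + 6*v^4 + 6*v^3 + 5*v^2 - 8*v - 2
(5) = 28.5334*n^5 + 7.3466*n^4 - 9.955*n^3 - 8.7414*n^2 + 15.447*n + 6.7408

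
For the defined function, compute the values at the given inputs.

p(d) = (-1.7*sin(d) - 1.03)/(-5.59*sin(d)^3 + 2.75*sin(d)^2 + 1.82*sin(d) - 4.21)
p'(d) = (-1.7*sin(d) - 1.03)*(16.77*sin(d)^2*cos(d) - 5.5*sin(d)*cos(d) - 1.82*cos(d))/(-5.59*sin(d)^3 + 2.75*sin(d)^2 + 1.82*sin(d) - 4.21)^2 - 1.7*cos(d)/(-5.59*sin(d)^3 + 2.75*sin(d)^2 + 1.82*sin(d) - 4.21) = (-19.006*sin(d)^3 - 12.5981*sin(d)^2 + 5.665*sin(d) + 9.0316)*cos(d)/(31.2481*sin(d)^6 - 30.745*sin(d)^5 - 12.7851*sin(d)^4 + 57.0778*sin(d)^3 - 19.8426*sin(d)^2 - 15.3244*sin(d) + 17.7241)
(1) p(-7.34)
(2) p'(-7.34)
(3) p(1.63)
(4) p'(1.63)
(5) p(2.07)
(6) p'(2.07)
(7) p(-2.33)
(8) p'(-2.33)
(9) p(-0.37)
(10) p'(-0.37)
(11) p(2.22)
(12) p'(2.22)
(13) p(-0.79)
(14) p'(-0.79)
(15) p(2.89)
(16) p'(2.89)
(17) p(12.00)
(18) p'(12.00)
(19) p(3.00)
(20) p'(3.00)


(1) = -24.41
(2) = 10245.83
(3) = 0.52
(4) = 0.04
(5) = 0.59
(6) = 0.22
(7) = -0.10
(8) = -1.00
(9) = 0.10
(10) = 0.32
(11) = 0.62
(12) = 0.17
(13) = -0.08
(14) = 0.86
(15) = 0.40
(16) = -0.67
(17) = 0.03
(18) = 0.36
(19) = 0.32
(20) = -0.62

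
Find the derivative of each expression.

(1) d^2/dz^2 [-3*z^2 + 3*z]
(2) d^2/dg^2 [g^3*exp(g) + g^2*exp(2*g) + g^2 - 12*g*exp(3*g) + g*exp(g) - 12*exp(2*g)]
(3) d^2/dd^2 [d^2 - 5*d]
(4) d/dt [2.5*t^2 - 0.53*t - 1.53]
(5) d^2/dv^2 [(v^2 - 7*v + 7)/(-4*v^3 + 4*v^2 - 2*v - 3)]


(1) = -6
(2) = g^3*exp(g) + 4*g^2*exp(2*g) + 6*g^2*exp(g) - 108*g*exp(3*g) + 8*g*exp(2*g) + 7*g*exp(g) - 72*exp(3*g) - 46*exp(2*g) + 2*exp(g) + 2
(3) = 2
(4) = 5.0*t - 0.53
(5) = 2*(-16*v^6 + 336*v^5 - 984*v^4 + 1028*v^3 - 1044*v^2 + 672*v - 163)/(64*v^9 - 192*v^8 + 288*v^7 - 112*v^6 - 144*v^5 + 240*v^4 - 28*v^3 - 72*v^2 + 54*v + 27)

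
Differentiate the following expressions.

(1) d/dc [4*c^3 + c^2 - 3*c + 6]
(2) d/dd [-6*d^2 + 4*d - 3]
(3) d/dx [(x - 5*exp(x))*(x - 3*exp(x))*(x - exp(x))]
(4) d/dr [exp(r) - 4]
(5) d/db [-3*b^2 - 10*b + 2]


(1) = 12*c^2 + 2*c - 3
(2) = 4 - 12*d
(3) = -9*x^2*exp(x) + 3*x^2 + 46*x*exp(2*x) - 18*x*exp(x) - 45*exp(3*x) + 23*exp(2*x)
(4) = exp(r)
(5) = -6*b - 10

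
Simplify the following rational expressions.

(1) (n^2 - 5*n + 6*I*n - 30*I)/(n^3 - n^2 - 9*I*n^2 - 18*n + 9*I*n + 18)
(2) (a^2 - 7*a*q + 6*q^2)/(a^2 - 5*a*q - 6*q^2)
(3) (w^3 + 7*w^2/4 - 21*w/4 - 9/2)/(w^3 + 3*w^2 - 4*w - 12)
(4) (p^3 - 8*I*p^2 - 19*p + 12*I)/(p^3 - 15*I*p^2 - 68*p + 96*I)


(1) = (n^2 + n*(-5 + 6*I) - 30*I)/(n^3 + n^2*(-1 - 9*I) + n*(-18 + 9*I) + 18)
(2) = (a - q)/(a + q)
(3) = (4*w + 3)/(4*w + 8)
(4) = (p - I)/(p - 8*I)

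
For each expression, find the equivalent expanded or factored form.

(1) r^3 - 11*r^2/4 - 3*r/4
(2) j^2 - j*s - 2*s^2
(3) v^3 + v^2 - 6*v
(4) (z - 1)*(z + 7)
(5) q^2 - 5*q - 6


(1) = r*(r - 3)*(r + 1/4)
(2) = (j - 2*s)*(j + s)
(3) = v*(v - 2)*(v + 3)
(4) = z^2 + 6*z - 7
(5) = (q - 6)*(q + 1)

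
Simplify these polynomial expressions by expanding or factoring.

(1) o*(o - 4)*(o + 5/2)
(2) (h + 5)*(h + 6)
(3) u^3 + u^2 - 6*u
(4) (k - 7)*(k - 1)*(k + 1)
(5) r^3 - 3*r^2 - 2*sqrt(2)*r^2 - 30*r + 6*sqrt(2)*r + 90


(1) = o^3 - 3*o^2/2 - 10*o
(2) = h^2 + 11*h + 30
(3) = u*(u - 2)*(u + 3)
(4) = k^3 - 7*k^2 - k + 7
(5) = (r - 3)*(r - 5*sqrt(2))*(r + 3*sqrt(2))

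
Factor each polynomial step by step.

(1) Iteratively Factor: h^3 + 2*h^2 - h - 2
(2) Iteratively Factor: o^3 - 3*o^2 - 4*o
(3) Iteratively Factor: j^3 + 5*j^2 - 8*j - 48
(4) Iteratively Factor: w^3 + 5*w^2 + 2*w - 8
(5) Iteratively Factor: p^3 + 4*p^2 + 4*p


(1) = (h + 2)*(h^2 - 1) = (h - 1)*(h + 2)*(h + 1)
(2) = (o + 1)*(o^2 - 4*o) = (o - 4)*(o + 1)*(o)
(3) = (j + 4)*(j^2 + j - 12) = (j + 4)^2*(j - 3)
(4) = (w + 4)*(w^2 + w - 2) = (w - 1)*(w + 4)*(w + 2)
(5) = (p + 2)*(p^2 + 2*p) = (p + 2)^2*(p)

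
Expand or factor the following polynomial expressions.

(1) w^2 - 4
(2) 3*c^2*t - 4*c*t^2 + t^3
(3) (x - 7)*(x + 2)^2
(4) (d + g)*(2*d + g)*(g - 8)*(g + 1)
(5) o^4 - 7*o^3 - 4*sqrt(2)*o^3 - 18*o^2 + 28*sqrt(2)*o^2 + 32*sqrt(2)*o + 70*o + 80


(1) = (w - 2)*(w + 2)
(2) = t*(-3*c + t)*(-c + t)
(3) = x^3 - 3*x^2 - 24*x - 28
(4) = 2*d^2*g^2 - 14*d^2*g - 16*d^2 + 3*d*g^3 - 21*d*g^2 - 24*d*g + g^4 - 7*g^3 - 8*g^2
(5) = (o - 8)*(o + 1)*(o - 5*sqrt(2))*(o + sqrt(2))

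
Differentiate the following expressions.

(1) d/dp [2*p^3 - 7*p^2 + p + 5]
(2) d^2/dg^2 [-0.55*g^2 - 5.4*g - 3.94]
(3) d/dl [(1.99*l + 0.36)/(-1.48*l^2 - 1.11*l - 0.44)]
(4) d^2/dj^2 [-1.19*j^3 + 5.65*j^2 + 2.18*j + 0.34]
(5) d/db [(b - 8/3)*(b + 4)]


(1) = 6*p^2 - 14*p + 1
(2) = -1.10000000000000
(3) = (2.9452*l^2 + 1.0656*l - 0.476)/(2.1904*l^4 + 3.2856*l^3 + 2.5345*l^2 + 0.9768*l + 0.1936)
(4) = 11.3 - 7.14*j
(5) = 2*b + 4/3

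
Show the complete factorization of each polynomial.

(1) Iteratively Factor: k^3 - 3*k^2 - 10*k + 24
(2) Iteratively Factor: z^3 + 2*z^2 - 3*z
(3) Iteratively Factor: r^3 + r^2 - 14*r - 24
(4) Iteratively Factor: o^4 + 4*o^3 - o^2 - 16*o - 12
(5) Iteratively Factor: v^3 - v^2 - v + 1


(1) = (k + 3)*(k^2 - 6*k + 8) = (k - 4)*(k + 3)*(k - 2)
(2) = (z)*(z^2 + 2*z - 3) = z*(z + 3)*(z - 1)
(3) = (r + 3)*(r^2 - 2*r - 8) = (r - 4)*(r + 3)*(r + 2)
(4) = (o - 2)*(o^3 + 6*o^2 + 11*o + 6) = (o - 2)*(o + 2)*(o^2 + 4*o + 3) = (o - 2)*(o + 2)*(o + 3)*(o + 1)
(5) = (v - 1)*(v^2 - 1) = (v - 1)*(v + 1)*(v - 1)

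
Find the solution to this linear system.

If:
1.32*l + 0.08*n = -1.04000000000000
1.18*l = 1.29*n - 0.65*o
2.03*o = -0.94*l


Then:
l = -0.76
n = -0.52
o = 0.35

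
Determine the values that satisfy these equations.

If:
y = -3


Then:
y = -3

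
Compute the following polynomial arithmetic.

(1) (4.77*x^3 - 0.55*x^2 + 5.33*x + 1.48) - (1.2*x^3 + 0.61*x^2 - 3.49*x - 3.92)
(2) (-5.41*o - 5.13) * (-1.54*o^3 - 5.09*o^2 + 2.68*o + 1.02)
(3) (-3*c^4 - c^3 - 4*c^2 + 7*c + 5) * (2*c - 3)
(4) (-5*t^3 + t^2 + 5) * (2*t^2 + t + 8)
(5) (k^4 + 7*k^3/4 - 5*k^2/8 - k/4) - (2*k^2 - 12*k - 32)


(1) = 3.57*x^3 - 1.16*x^2 + 8.82*x + 5.4
(2) = 8.3314*o^4 + 35.4371*o^3 + 11.6129*o^2 - 19.2666*o - 5.2326
(3) = -6*c^5 + 7*c^4 - 5*c^3 + 26*c^2 - 11*c - 15
(4) = -10*t^5 - 3*t^4 - 39*t^3 + 18*t^2 + 5*t + 40
(5) = k^4 + 7*k^3/4 - 21*k^2/8 + 47*k/4 + 32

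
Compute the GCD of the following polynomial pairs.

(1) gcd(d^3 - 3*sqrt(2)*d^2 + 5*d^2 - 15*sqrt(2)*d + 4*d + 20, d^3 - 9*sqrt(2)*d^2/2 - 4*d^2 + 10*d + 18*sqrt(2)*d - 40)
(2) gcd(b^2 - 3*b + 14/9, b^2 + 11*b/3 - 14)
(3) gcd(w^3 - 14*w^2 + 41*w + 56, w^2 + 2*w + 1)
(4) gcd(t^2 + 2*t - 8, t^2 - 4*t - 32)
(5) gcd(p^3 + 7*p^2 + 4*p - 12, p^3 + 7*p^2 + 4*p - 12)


(1) = gcd((d + 5)*(d - 2*sqrt(2))*(d - sqrt(2)), (d - 4)*(d - 5*sqrt(2)/2)*(d - 2*sqrt(2))) = d - 2*sqrt(2)
(2) = gcd((b - 7/3)*(b - 2/3), (b - 7/3)*(b + 6)) = b - 7/3
(3) = w + 1
(4) = gcd((t - 2)*(t + 4), (t - 8)*(t + 4)) = t + 4
(5) = p^3 + 7*p^2 + 4*p - 12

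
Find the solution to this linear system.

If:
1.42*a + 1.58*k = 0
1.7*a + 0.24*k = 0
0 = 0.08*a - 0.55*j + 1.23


Then:
a = 0.00
j = 2.24
k = 0.00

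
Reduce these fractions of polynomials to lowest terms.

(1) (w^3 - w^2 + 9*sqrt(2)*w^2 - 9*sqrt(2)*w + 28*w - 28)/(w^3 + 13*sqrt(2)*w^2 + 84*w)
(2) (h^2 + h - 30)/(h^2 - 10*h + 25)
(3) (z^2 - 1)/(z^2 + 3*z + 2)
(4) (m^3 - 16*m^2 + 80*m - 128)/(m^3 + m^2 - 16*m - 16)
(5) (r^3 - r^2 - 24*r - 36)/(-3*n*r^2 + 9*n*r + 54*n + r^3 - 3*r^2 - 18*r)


(1) = (w^2 + w*(-1 + 2*sqrt(2)) - 2*sqrt(2))/(w^2 + 6*sqrt(2)*w)
(2) = (h + 6)/(h - 5)
(3) = (z - 1)/(z + 2)
(4) = (m^2 - 12*m + 32)/(m^2 + 5*m + 4)
(5) = (r + 2)/(-3*n + r)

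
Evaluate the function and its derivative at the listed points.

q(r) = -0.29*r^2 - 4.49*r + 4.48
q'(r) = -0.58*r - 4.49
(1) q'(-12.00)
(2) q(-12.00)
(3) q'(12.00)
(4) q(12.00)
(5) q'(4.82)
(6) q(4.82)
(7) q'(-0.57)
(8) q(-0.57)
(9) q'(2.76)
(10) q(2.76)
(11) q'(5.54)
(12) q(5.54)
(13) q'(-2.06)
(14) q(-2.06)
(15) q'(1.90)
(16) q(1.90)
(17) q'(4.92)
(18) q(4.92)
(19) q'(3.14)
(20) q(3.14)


(1) = 2.47
(2) = 16.60
(3) = -11.45
(4) = -91.16
(5) = -7.29
(6) = -23.90
(7) = -4.16
(8) = 6.95
(9) = -6.09
(10) = -10.12
(11) = -7.70
(12) = -29.30
(13) = -3.30
(14) = 12.50
(15) = -5.59
(16) = -5.10
(17) = -7.34
(18) = -24.63
(19) = -6.31
(20) = -12.48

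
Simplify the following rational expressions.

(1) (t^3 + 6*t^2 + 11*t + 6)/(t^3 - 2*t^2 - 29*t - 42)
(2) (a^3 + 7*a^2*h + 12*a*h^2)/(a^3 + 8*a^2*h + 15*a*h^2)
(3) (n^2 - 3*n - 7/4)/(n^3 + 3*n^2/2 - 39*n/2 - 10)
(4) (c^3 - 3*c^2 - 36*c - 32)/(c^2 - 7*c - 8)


(1) = (t + 1)/(t - 7)
(2) = (a + 4*h)/(a + 5*h)
(3) = (2*n - 7)/(2*n^2 + 2*n - 40)
(4) = c + 4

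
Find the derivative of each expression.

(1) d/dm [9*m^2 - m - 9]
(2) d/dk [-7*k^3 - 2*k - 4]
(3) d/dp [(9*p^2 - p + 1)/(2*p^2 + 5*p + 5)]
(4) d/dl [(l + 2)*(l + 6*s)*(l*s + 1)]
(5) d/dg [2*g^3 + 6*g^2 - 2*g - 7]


(1) = 18*m - 1
(2) = -21*k^2 - 2
(3) = (47*p^2 + 86*p - 10)/(4*p^4 + 20*p^3 + 45*p^2 + 50*p + 25)
(4) = s*(l + 2)*(l + 6*s) + (l + 2)*(l*s + 1) + (l + 6*s)*(l*s + 1)
(5) = 6*g^2 + 12*g - 2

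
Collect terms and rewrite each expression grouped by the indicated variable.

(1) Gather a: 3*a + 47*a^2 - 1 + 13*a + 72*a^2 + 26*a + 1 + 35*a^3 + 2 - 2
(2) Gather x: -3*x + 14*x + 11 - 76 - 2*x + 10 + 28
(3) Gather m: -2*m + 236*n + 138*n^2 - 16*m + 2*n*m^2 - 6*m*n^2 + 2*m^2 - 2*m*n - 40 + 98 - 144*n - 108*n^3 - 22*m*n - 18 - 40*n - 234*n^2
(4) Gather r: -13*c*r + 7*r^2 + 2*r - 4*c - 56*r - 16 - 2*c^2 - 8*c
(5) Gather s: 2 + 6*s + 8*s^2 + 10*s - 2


(1) = 35*a^3 + 119*a^2 + 42*a
(2) = 9*x - 27
(3) = m^2*(2*n + 2) + m*(-6*n^2 - 24*n - 18) - 108*n^3 - 96*n^2 + 52*n + 40
(4) = -2*c^2 - 12*c + 7*r^2 + r*(-13*c - 54) - 16
(5) = 8*s^2 + 16*s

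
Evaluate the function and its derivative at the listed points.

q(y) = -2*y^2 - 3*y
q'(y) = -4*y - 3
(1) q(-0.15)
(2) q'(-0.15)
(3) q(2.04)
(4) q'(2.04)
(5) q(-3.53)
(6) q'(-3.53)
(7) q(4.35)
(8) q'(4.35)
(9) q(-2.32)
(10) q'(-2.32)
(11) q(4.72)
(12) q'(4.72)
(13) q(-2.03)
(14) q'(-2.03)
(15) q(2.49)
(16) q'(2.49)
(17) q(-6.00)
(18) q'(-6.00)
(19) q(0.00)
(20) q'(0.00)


(1) = 0.40
(2) = -2.40
(3) = -14.44
(4) = -11.16
(5) = -14.33
(6) = 11.12
(7) = -50.89
(8) = -20.40
(9) = -3.80
(10) = 6.28
(11) = -58.72
(12) = -21.88
(13) = -2.15
(14) = 5.12
(15) = -19.87
(16) = -12.96
(17) = -54.00
(18) = 21.00
(19) = 0.00
(20) = -3.00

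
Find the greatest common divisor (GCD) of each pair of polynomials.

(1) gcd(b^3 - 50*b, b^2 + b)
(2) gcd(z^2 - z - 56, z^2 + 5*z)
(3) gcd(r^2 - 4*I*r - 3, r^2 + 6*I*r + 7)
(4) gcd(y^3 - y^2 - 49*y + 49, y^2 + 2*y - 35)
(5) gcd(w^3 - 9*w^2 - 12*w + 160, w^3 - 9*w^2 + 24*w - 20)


(1) = gcd(b*(b - 5*sqrt(2))*(b + 5*sqrt(2)), b*(b + 1)) = b
(2) = gcd((z - 8)*(z + 7), z*(z + 5)) = 1
(3) = r - I
(4) = gcd((y - 7)*(y - 1)*(y + 7), (y - 5)*(y + 7)) = y + 7
(5) = gcd((w - 8)*(w - 5)*(w + 4), (w - 5)*(w - 2)^2) = w - 5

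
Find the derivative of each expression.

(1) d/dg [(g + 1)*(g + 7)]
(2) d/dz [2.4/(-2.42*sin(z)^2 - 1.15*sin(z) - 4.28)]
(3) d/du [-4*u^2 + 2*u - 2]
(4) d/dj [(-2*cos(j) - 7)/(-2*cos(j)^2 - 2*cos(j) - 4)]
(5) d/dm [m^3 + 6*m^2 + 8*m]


(1) = 2*g + 8
(2) = (11.616*sin(z) + 2.76)*cos(z)/(2.42*sin(z)^2 + 1.15*sin(z) + 4.28)^2
(3) = 2 - 8*u
(4) = (14*cos(j) + cos(2*j) + 4)*sin(j)/(2*(cos(j)^2 + cos(j) + 2)^2)
(5) = 3*m^2 + 12*m + 8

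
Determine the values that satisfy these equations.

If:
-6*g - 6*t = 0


Then:
g = -t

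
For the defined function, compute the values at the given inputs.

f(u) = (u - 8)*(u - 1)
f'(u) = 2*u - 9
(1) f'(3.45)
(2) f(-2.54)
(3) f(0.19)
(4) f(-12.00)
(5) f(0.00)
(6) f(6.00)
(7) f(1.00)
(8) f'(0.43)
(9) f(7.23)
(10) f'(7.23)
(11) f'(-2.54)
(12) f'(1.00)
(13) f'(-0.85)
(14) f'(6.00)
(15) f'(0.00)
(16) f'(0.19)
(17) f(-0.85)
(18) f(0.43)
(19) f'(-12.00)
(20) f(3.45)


(1) = -2.10
(2) = 37.31
(3) = 6.33
(4) = 260.00
(5) = 8.00
(6) = -10.00
(7) = 0.00
(8) = -8.14
(9) = -4.80
(10) = 5.46
(11) = -14.08
(12) = -7.00
(13) = -10.70
(14) = 3.00
(15) = -9.00
(16) = -8.62
(17) = 16.37
(18) = 4.31
(19) = -33.00
(20) = -11.15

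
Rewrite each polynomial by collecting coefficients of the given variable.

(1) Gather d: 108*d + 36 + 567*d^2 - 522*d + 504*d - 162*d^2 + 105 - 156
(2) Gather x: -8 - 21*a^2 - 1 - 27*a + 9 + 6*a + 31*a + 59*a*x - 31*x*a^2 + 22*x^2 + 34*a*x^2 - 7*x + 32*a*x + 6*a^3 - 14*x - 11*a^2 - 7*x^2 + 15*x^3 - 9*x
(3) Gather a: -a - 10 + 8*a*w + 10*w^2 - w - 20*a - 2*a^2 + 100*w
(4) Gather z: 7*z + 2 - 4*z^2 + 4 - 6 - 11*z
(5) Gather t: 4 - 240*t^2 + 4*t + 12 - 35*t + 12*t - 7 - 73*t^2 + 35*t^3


(1) = 405*d^2 + 90*d - 15
(2) = 6*a^3 - 32*a^2 + 10*a + 15*x^3 + x^2*(34*a + 15) + x*(-31*a^2 + 91*a - 30)
(3) = -2*a^2 + a*(8*w - 21) + 10*w^2 + 99*w - 10
(4) = -4*z^2 - 4*z
(5) = 35*t^3 - 313*t^2 - 19*t + 9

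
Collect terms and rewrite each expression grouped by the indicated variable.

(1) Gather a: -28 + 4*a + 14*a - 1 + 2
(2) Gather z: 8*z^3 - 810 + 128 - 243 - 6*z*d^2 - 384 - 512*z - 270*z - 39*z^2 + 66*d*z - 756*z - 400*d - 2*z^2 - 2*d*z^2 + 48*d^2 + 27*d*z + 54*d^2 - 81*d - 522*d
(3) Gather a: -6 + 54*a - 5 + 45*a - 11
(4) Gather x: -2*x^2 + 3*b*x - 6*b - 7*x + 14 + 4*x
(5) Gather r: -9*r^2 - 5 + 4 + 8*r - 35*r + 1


(1) = 18*a - 27
(2) = 102*d^2 - 1003*d + 8*z^3 + z^2*(-2*d - 41) + z*(-6*d^2 + 93*d - 1538) - 1309
(3) = 99*a - 22
(4) = -6*b - 2*x^2 + x*(3*b - 3) + 14
(5) = -9*r^2 - 27*r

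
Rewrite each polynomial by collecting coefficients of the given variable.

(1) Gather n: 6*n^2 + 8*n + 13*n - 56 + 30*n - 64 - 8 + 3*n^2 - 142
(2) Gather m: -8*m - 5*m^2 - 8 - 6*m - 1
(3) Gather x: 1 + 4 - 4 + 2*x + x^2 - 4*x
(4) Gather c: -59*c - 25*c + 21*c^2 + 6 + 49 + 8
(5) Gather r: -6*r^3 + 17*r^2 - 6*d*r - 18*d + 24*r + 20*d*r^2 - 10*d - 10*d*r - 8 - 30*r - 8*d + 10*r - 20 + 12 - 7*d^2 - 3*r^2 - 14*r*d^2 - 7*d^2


(1) = 9*n^2 + 51*n - 270
(2) = -5*m^2 - 14*m - 9
(3) = x^2 - 2*x + 1
(4) = 21*c^2 - 84*c + 63
(5) = -14*d^2 - 36*d - 6*r^3 + r^2*(20*d + 14) + r*(-14*d^2 - 16*d + 4) - 16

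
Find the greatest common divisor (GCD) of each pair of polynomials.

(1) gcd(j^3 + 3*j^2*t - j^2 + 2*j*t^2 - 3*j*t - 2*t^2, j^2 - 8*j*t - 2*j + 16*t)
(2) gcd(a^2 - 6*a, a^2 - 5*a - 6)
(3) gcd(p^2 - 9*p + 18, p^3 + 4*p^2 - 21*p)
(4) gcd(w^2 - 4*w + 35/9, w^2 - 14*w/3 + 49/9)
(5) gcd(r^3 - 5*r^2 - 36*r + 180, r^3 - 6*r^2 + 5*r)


(1) = gcd((j - 1)*(j + t)*(j + 2*t), (j - 2)*(j - 8*t)) = 1
(2) = a - 6
(3) = gcd((p - 6)*(p - 3), p*(p - 3)*(p + 7)) = p - 3
(4) = w - 7/3
(5) = r - 5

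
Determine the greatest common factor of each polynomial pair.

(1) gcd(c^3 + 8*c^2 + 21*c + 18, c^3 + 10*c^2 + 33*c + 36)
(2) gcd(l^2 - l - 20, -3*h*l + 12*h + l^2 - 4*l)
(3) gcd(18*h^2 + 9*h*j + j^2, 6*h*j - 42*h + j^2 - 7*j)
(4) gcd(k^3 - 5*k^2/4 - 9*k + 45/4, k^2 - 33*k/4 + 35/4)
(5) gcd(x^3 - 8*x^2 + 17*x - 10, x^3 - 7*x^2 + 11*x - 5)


(1) = gcd((c + 2)*(c + 3)^2, (c + 3)^2*(c + 4)) = c^2 + 6*c + 9
(2) = 1
(3) = 6*h + j
(4) = gcd((k - 3)*(k - 5/4)*(k + 3), (k - 7)*(k - 5/4)) = k - 5/4
(5) = x^2 - 6*x + 5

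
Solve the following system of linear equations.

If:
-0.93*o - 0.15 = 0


Then:
o = -0.16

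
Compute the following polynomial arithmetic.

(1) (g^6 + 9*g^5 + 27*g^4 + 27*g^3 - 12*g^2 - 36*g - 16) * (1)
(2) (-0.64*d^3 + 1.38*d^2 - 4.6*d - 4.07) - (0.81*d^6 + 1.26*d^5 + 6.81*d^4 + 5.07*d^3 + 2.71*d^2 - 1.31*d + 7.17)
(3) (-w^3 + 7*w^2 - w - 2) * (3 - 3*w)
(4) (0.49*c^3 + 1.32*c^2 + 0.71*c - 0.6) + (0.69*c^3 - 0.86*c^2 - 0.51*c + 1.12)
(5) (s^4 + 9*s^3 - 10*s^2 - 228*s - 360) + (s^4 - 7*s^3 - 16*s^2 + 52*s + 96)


(1) = g^6 + 9*g^5 + 27*g^4 + 27*g^3 - 12*g^2 - 36*g - 16
(2) = -0.81*d^6 - 1.26*d^5 - 6.81*d^4 - 5.71*d^3 - 1.33*d^2 - 3.29*d - 11.24
(3) = 3*w^4 - 24*w^3 + 24*w^2 + 3*w - 6
(4) = 1.18*c^3 + 0.46*c^2 + 0.2*c + 0.52
(5) = 2*s^4 + 2*s^3 - 26*s^2 - 176*s - 264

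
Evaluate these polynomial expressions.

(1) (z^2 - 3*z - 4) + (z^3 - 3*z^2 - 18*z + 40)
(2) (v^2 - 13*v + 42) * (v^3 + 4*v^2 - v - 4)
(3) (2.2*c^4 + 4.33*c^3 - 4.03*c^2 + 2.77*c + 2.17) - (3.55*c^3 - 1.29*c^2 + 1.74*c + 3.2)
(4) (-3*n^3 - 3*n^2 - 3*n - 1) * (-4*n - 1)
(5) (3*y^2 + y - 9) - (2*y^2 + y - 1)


(1) = z^3 - 2*z^2 - 21*z + 36
(2) = v^5 - 9*v^4 - 11*v^3 + 177*v^2 + 10*v - 168
(3) = 2.2*c^4 + 0.78*c^3 - 2.74*c^2 + 1.03*c - 1.03
(4) = 12*n^4 + 15*n^3 + 15*n^2 + 7*n + 1
(5) = y^2 - 8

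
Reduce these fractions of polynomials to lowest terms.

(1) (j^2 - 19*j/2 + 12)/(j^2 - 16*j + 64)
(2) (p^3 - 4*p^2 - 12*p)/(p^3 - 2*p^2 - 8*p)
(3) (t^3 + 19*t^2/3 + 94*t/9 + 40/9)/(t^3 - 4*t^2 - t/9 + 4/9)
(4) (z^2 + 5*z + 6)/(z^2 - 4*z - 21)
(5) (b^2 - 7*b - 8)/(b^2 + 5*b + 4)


(1) = (2*j - 3)/(2*j - 16)
(2) = (p - 6)/(p - 4)
(3) = (9*t^3 + 57*t^2 + 94*t + 40)/(9*t^3 - 36*t^2 - t + 4)
(4) = (z + 2)/(z - 7)
(5) = (b - 8)/(b + 4)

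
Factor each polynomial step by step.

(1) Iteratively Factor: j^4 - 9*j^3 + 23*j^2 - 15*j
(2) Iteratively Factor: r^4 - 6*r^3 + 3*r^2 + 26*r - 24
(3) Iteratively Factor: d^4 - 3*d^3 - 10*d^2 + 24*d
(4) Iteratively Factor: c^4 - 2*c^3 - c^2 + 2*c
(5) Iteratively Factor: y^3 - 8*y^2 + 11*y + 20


(1) = (j - 1)*(j^3 - 8*j^2 + 15*j) = (j - 3)*(j - 1)*(j^2 - 5*j) = j*(j - 3)*(j - 1)*(j - 5)
(2) = (r - 1)*(r^3 - 5*r^2 - 2*r + 24) = (r - 1)*(r + 2)*(r^2 - 7*r + 12) = (r - 3)*(r - 1)*(r + 2)*(r - 4)
(3) = (d - 2)*(d^3 - d^2 - 12*d) = (d - 2)*(d + 3)*(d^2 - 4*d) = d*(d - 2)*(d + 3)*(d - 4)
(4) = (c)*(c^3 - 2*c^2 - c + 2) = c*(c - 2)*(c^2 - 1) = c*(c - 2)*(c - 1)*(c + 1)
(5) = (y + 1)*(y^2 - 9*y + 20) = (y - 4)*(y + 1)*(y - 5)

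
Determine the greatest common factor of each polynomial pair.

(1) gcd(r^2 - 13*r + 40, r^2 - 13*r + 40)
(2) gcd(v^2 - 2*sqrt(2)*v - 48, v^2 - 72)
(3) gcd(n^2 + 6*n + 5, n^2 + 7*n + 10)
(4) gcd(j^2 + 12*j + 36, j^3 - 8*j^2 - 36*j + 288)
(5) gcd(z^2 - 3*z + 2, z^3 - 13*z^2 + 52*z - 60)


(1) = r^2 - 13*r + 40
(2) = gcd((v - 6*sqrt(2))*(v + 4*sqrt(2)), (v - 6*sqrt(2))*(v + 6*sqrt(2))) = v - 6*sqrt(2)
(3) = gcd((n + 1)*(n + 5), (n + 2)*(n + 5)) = n + 5
(4) = j + 6
(5) = z - 2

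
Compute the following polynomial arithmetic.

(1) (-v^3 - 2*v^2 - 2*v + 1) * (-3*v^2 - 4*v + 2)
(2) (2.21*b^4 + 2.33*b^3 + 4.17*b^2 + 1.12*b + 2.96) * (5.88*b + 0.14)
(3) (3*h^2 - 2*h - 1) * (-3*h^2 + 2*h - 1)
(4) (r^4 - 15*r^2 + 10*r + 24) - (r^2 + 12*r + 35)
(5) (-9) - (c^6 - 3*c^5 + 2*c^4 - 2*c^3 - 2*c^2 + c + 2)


(1) = 3*v^5 + 10*v^4 + 12*v^3 + v^2 - 8*v + 2
(2) = 12.9948*b^5 + 14.0098*b^4 + 24.8458*b^3 + 7.1694*b^2 + 17.5616*b + 0.4144
(3) = -9*h^4 + 12*h^3 - 4*h^2 + 1
(4) = r^4 - 16*r^2 - 2*r - 11
(5) = -c^6 + 3*c^5 - 2*c^4 + 2*c^3 + 2*c^2 - c - 11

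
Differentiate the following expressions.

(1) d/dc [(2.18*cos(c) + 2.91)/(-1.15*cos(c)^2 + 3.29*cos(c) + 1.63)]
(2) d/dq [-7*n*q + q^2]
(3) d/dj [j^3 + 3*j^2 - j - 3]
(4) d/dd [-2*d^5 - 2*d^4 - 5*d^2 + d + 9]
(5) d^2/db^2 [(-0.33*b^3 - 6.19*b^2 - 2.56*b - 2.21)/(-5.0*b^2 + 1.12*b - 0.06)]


(1) = (-2.507*cos(c)^2 - 6.693*cos(c) + 6.0205)*sin(c)/(1.3225*cos(c)^4 - 7.567*cos(c)^3 + 7.0751*cos(c)^2 + 10.7254*cos(c) + 2.6569)
(2) = -7*n + 2*q
(3) = 3*j^2 + 6*j - 1
(4) = -10*d^4 - 8*d^3 - 10*d + 1
(5) = (197.957904*b^3 + 320.224944*b^2 - 78.856872*b + 4.60708)/(125.0*b^6 - 84.0*b^5 + 23.316*b^4 - 3.420928*b^3 + 0.279792*b^2 - 0.012096*b + 0.000216)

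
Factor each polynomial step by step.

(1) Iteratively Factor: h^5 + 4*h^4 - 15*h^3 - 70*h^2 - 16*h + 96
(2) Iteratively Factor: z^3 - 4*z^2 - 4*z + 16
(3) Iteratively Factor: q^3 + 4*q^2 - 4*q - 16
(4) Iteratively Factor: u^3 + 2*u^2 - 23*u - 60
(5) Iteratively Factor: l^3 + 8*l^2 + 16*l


(1) = (h + 3)*(h^4 + h^3 - 18*h^2 - 16*h + 32) = (h - 1)*(h + 3)*(h^3 + 2*h^2 - 16*h - 32) = (h - 1)*(h + 3)*(h + 4)*(h^2 - 2*h - 8) = (h - 1)*(h + 2)*(h + 3)*(h + 4)*(h - 4)
(2) = (z + 2)*(z^2 - 6*z + 8) = (z - 4)*(z + 2)*(z - 2)
(3) = (q - 2)*(q^2 + 6*q + 8) = (q - 2)*(q + 2)*(q + 4)
(4) = (u - 5)*(u^2 + 7*u + 12) = (u - 5)*(u + 4)*(u + 3)
(5) = (l)*(l^2 + 8*l + 16) = l*(l + 4)*(l + 4)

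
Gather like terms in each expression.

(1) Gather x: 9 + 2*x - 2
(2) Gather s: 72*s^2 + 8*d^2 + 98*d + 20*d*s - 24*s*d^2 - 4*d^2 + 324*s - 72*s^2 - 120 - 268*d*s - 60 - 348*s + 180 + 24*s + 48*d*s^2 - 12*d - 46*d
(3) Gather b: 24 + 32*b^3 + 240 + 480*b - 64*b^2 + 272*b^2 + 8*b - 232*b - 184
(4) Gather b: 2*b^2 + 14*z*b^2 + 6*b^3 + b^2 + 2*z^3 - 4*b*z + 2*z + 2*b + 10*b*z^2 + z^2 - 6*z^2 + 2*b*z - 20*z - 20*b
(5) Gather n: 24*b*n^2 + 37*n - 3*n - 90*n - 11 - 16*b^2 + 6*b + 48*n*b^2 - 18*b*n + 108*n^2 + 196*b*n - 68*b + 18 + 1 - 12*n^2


(1) = 2*x + 7
(2) = 4*d^2 + 48*d*s^2 + 40*d + s*(-24*d^2 - 248*d)
(3) = 32*b^3 + 208*b^2 + 256*b + 80
(4) = 6*b^3 + b^2*(14*z + 3) + b*(10*z^2 - 2*z - 18) + 2*z^3 - 5*z^2 - 18*z
(5) = -16*b^2 - 62*b + n^2*(24*b + 96) + n*(48*b^2 + 178*b - 56) + 8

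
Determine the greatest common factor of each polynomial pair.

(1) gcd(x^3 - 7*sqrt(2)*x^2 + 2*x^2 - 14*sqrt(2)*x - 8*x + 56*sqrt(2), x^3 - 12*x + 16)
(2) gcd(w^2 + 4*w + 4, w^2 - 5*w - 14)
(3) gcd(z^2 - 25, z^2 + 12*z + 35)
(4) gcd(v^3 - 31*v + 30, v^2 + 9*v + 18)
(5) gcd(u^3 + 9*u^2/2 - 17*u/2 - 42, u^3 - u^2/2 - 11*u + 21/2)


(1) = x^2 + 2*x - 8
(2) = gcd((w + 2)^2, (w - 7)*(w + 2)) = w + 2
(3) = gcd((z - 5)*(z + 5), (z + 5)*(z + 7)) = z + 5
(4) = v + 6
(5) = u^2 + u/2 - 21/2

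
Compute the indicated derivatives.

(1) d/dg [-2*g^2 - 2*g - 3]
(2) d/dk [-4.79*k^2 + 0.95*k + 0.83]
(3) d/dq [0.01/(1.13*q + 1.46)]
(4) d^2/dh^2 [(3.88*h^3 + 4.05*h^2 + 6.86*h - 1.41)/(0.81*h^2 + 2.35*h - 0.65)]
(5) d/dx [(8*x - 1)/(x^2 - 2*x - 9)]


(1) = -4*g - 2
(2) = 0.95 - 9.58*k
(3) = -0.0113/(1.13*q + 1.46)^2
(4) = (40.523582*h^3 - 28.316856*h^2 + 15.40293*h + 7.32137)/(0.531441*h^6 + 4.625505*h^5 + 12.14028*h^4 + 5.554225*h^3 - 9.7422*h^2 + 2.978625*h - 0.274625)
(5) = 2*(-4*x^2 + x - 37)/(x^4 - 4*x^3 - 14*x^2 + 36*x + 81)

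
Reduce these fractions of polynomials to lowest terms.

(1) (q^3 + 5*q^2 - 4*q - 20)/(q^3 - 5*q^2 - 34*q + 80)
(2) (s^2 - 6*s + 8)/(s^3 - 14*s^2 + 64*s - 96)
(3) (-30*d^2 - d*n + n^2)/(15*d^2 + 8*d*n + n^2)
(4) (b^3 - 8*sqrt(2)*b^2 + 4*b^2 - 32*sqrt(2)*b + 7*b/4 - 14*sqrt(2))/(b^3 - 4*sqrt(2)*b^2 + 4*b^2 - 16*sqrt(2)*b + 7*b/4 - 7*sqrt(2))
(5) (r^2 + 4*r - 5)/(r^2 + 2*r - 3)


(1) = (q + 2)/(q - 8)
(2) = (s - 2)/(s^2 - 10*s + 24)
(3) = (-6*d + n)/(3*d + n)
(4) = (16*b - 128*sqrt(2))/(16*b - 64*sqrt(2))
(5) = (r + 5)/(r + 3)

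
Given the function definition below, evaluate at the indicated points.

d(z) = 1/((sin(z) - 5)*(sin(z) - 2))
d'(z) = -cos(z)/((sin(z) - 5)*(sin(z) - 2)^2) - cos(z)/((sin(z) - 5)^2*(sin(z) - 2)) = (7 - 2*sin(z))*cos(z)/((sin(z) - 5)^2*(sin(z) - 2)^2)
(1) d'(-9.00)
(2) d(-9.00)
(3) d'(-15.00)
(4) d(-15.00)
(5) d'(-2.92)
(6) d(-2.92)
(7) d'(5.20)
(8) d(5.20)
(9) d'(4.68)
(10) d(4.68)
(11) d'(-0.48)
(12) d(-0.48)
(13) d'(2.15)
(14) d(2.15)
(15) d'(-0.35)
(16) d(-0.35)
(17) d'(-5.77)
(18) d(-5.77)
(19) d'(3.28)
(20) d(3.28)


(1) = -0.04
(2) = 0.08
(3) = -0.03
(4) = 0.07
(5) = -0.05
(6) = 0.09
(7) = 0.01
(8) = 0.06
(9) = -0.00
(10) = 0.06
(11) = 0.04
(12) = 0.07
(13) = -0.12
(14) = 0.21
(15) = 0.05
(16) = 0.08
(17) = 0.11
(18) = 0.15
(19) = -0.06
(20) = 0.09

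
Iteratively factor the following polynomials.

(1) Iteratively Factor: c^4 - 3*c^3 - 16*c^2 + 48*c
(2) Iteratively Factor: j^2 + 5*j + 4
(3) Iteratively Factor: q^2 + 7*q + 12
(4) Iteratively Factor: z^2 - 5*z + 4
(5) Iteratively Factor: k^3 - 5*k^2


(1) = (c - 4)*(c^3 + c^2 - 12*c) = c*(c - 4)*(c^2 + c - 12) = c*(c - 4)*(c + 4)*(c - 3)
(2) = (j + 4)*(j + 1)
(3) = (q + 4)*(q + 3)
(4) = (z - 1)*(z - 4)
(5) = (k)*(k^2 - 5*k) = k*(k - 5)*(k)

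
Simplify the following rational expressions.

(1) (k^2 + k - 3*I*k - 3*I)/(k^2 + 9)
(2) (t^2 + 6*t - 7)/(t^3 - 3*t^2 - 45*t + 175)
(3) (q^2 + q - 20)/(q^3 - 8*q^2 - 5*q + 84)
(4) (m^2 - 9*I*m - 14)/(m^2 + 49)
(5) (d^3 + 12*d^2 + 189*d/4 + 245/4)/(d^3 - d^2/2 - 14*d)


(1) = (k + 1)/(k + 3*I)
(2) = (t - 1)/(t^2 - 10*t + 25)
(3) = (q + 5)/(q^2 - 4*q - 21)
(4) = (m - 2*I)/(m + 7*I)
(5) = (2*d^2 + 17*d + 35)/(2*d^2 - 8*d)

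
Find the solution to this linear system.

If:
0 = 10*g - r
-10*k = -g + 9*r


Then:
g = r/10
k = -89*r/100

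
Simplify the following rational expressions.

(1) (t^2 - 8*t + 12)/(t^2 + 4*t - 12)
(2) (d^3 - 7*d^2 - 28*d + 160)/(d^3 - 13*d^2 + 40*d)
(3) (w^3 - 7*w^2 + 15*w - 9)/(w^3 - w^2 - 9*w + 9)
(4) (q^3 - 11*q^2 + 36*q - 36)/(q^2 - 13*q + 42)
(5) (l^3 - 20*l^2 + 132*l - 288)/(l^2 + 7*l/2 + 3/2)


(1) = (t - 6)/(t + 6)
(2) = (d^2 + d - 20)/(d^2 - 5*d)
(3) = (w - 3)/(w + 3)
(4) = (q^2 - 5*q + 6)/(q - 7)
(5) = (2*l^3 - 40*l^2 + 264*l - 576)/(2*l^2 + 7*l + 3)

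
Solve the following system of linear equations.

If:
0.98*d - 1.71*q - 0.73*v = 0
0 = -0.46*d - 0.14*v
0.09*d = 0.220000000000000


Then:
d = 2.44
q = 4.83
v = -8.03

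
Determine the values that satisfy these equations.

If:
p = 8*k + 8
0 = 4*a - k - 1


Then:
a = p/32
k = p/8 - 1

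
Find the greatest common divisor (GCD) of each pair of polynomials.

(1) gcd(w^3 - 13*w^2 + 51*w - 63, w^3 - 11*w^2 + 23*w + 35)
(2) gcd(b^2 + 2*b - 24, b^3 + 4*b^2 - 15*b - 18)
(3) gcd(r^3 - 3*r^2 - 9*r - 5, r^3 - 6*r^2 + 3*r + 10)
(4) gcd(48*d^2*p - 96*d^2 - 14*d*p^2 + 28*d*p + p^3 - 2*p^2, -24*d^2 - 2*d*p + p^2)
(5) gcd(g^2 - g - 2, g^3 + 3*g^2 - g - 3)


(1) = w - 7
(2) = gcd((b - 4)*(b + 6), (b - 3)*(b + 1)*(b + 6)) = b + 6
(3) = r^2 - 4*r - 5
(4) = -6*d + p
(5) = g + 1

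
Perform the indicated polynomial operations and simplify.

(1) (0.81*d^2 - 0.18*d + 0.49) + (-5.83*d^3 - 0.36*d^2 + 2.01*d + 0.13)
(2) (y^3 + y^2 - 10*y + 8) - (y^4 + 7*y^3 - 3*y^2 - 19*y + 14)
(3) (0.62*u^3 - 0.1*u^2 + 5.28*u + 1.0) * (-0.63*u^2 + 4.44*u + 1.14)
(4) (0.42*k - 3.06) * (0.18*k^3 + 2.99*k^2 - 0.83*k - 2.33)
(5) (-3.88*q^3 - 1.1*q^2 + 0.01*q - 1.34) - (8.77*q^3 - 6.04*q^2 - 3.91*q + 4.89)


(1) = -5.83*d^3 + 0.45*d^2 + 1.83*d + 0.62
(2) = -y^4 - 6*y^3 + 4*y^2 + 9*y - 6
(3) = -0.3906*u^5 + 2.8158*u^4 - 3.0636*u^3 + 22.6992*u^2 + 10.4592*u + 1.14
(4) = 0.0756*k^4 + 0.705*k^3 - 9.498*k^2 + 1.5612*k + 7.1298
(5) = -12.65*q^3 + 4.94*q^2 + 3.92*q - 6.23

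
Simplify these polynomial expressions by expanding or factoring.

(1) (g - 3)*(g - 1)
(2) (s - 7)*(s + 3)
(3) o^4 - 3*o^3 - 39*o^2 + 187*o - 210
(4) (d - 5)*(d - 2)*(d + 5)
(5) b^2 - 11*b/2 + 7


(1) = g^2 - 4*g + 3
(2) = s^2 - 4*s - 21
(3) = (o - 5)*(o - 3)*(o - 2)*(o + 7)
(4) = d^3 - 2*d^2 - 25*d + 50
(5) = (b - 7/2)*(b - 2)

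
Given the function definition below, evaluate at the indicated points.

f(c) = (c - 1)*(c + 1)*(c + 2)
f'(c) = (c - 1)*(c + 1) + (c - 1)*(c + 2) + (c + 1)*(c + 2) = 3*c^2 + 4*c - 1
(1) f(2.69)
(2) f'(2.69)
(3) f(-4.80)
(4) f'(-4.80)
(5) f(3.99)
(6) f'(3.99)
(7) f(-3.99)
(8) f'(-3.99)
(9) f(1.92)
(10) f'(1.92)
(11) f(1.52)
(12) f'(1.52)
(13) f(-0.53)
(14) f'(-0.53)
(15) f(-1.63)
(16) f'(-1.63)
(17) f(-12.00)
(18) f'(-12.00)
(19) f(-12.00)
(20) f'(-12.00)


(1) = 29.25
(2) = 31.47
(3) = -61.71
(4) = 48.92
(5) = 89.37
(6) = 62.72
(7) = -29.69
(8) = 30.80
(9) = 10.53
(10) = 17.74
(11) = 4.61
(12) = 12.01
(13) = -1.06
(14) = -2.28
(15) = 0.61
(16) = 0.45
(17) = -1430.00
(18) = 383.00
(19) = -1430.00
(20) = 383.00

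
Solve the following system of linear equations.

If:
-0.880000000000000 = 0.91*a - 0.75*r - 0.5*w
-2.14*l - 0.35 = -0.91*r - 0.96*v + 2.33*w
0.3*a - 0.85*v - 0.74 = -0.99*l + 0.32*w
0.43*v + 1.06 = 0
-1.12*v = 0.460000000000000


Then:
No Solution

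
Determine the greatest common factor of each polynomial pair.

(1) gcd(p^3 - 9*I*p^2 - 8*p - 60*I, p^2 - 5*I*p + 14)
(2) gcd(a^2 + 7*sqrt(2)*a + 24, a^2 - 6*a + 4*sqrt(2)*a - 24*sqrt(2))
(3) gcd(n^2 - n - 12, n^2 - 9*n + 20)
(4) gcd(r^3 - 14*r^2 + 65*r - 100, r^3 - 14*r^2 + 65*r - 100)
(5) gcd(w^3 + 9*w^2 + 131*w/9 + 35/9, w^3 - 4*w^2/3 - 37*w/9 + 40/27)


(1) = gcd((p - 6*I)*(p - 5*I)*(p + 2*I), (p - 7*I)*(p + 2*I)) = p + 2*I
(2) = a + 4*sqrt(2)
(3) = gcd((n - 4)*(n + 3), (n - 5)*(n - 4)) = n - 4
(4) = gcd((r - 5)^2*(r - 4), (r - 5)^2*(r - 4)) = r^3 - 14*r^2 + 65*r - 100
(5) = gcd((w + 1/3)*(w + 5/3)*(w + 7), (w - 8/3)*(w - 1/3)*(w + 5/3)) = w + 5/3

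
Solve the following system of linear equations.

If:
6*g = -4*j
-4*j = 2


Then:
g = 1/3
j = -1/2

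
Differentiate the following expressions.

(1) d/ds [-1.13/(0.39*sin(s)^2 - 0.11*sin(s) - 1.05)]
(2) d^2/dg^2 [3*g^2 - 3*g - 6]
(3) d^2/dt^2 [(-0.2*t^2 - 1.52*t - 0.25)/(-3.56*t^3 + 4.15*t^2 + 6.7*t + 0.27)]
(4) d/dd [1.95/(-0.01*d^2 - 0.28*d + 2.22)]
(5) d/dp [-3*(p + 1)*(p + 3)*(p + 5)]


(1) = (0.8814*sin(s) - 0.1243)*cos(s)/(-0.39*sin(s)^2 + 0.11*sin(s) + 1.05)^2
(2) = 6
(3) = (5.06944*t^6 + 115.583232*t^5 - 68.09568*t^4 + 57.33984*t^3 + 6.243438*t^2 + 32.93034*t + 16.41455)/(45.118016*t^9 - 157.78632*t^8 - 70.80306*t^7 + 512.175809*t^6 + 157.18683*t^5 - 534.190485*t^4 - 345.028528*t^3 - 37.268505*t^2 - 1.46529*t - 0.019683)
(4) = (0.039*d + 0.546)/(0.01*d^2 + 0.28*d - 2.22)^2
(5) = -9*p^2 - 54*p - 69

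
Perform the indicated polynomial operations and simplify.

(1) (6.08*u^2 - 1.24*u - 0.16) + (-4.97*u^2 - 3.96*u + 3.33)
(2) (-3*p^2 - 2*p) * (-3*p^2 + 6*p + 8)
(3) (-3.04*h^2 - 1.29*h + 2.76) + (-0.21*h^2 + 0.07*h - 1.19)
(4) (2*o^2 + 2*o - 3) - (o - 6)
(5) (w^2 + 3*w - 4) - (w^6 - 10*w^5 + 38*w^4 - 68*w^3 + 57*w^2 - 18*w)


(1) = 1.11*u^2 - 5.2*u + 3.17
(2) = 9*p^4 - 12*p^3 - 36*p^2 - 16*p
(3) = -3.25*h^2 - 1.22*h + 1.57
(4) = 2*o^2 + o + 3
(5) = -w^6 + 10*w^5 - 38*w^4 + 68*w^3 - 56*w^2 + 21*w - 4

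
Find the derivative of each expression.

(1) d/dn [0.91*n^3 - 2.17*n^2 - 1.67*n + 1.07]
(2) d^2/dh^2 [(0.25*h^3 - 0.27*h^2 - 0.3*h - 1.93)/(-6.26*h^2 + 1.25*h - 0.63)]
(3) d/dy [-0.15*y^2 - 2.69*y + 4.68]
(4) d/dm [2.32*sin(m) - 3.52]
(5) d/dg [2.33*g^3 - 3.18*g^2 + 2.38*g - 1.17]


(1) = 2.73*n^2 - 4.34*n - 1.67
(2) = (28.92871*h^3 + 448.584702*h^2 - 98.30769*h - 8.504992)/(245.314376*h^6 - 146.9535*h^5 + 103.408314*h^4 - 31.531625*h^3 + 10.406907*h^2 - 1.488375*h + 0.250047)
(3) = -0.3*y - 2.69
(4) = 2.32*cos(m)
(5) = 6.99*g^2 - 6.36*g + 2.38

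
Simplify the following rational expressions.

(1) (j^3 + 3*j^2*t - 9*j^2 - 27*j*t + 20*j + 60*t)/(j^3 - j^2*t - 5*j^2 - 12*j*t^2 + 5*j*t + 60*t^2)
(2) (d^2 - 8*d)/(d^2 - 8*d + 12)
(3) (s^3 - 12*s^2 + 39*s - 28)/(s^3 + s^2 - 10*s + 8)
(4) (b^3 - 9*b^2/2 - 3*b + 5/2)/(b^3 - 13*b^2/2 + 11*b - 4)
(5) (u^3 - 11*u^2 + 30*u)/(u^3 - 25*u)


(1) = (4 - j)/(-j + 4*t)
(2) = (d^2 - 8*d)/(d^2 - 8*d + 12)
(3) = (s^2 - 11*s + 28)/(s^2 + 2*s - 8)
(4) = (b^2 - 4*b - 5)/(b^2 - 6*b + 8)
(5) = (u - 6)/(u + 5)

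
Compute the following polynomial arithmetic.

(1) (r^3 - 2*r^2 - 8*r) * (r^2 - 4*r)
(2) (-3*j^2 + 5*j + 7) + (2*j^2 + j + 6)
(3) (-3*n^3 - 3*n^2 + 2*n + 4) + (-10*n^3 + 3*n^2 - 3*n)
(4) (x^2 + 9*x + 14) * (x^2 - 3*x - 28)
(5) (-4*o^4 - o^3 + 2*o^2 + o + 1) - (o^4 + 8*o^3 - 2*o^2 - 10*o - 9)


(1) = r^5 - 6*r^4 + 32*r^2
(2) = -j^2 + 6*j + 13
(3) = -13*n^3 - n + 4
(4) = x^4 + 6*x^3 - 41*x^2 - 294*x - 392
(5) = -5*o^4 - 9*o^3 + 4*o^2 + 11*o + 10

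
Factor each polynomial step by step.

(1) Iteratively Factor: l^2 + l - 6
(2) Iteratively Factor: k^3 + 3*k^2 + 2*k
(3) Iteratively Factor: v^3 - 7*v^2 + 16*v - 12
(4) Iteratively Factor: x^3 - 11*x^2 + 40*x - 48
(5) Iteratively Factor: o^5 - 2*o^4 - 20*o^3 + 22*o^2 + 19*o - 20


(1) = (l - 2)*(l + 3)
(2) = (k + 1)*(k^2 + 2*k) = (k + 1)*(k + 2)*(k)
(3) = (v - 2)*(v^2 - 5*v + 6) = (v - 3)*(v - 2)*(v - 2)
(4) = (x - 3)*(x^2 - 8*x + 16) = (x - 4)*(x - 3)*(x - 4)
(5) = (o - 1)*(o^4 - o^3 - 21*o^2 + o + 20) = (o - 5)*(o - 1)*(o^3 + 4*o^2 - o - 4) = (o - 5)*(o - 1)*(o + 1)*(o^2 + 3*o - 4) = (o - 5)*(o - 1)^2*(o + 1)*(o + 4)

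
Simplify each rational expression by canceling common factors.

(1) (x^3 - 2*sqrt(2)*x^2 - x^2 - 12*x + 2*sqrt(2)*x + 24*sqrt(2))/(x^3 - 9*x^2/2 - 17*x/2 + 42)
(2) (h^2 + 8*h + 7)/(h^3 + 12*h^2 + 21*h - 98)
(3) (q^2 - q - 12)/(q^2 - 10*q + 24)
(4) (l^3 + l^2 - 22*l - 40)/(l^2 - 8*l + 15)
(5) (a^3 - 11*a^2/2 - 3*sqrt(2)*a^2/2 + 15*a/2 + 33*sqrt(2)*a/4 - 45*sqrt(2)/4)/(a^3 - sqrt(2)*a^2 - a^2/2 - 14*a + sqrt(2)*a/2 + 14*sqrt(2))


(1) = (2*x - 4*sqrt(2))/(2*x - 7)
(2) = (h + 1)/(h^2 + 5*h - 14)
(3) = (q + 3)/(q - 6)
(4) = (l^2 + 6*l + 8)/(l - 3)
(5) = (8*a^3 + a^2*(-44 - 12*sqrt(2)) + a*(60 + 66*sqrt(2)) - 90*sqrt(2))/(8*a^3 + a^2*(-8*sqrt(2) - 4) + a*(-112 + 4*sqrt(2)) + 112*sqrt(2))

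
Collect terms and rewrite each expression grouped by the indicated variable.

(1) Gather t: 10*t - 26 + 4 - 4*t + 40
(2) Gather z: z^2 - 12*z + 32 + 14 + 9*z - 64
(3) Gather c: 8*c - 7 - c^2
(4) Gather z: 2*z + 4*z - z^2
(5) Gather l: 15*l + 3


(1) = 6*t + 18
(2) = z^2 - 3*z - 18
(3) = -c^2 + 8*c - 7
(4) = -z^2 + 6*z
(5) = 15*l + 3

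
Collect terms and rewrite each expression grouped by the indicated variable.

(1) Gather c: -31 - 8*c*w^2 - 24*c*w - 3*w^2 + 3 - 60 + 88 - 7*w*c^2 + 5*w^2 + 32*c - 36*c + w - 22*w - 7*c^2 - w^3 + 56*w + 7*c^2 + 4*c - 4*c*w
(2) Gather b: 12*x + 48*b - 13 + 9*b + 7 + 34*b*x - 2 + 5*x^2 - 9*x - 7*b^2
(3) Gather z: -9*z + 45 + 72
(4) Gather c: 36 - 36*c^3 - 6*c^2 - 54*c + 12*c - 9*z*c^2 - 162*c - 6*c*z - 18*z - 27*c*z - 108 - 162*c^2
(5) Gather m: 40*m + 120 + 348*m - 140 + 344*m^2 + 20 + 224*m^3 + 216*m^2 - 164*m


(1) = -7*c^2*w + c*(-8*w^2 - 28*w) - w^3 + 2*w^2 + 35*w
(2) = -7*b^2 + b*(34*x + 57) + 5*x^2 + 3*x - 8
(3) = 117 - 9*z
(4) = -36*c^3 + c^2*(-9*z - 168) + c*(-33*z - 204) - 18*z - 72
(5) = 224*m^3 + 560*m^2 + 224*m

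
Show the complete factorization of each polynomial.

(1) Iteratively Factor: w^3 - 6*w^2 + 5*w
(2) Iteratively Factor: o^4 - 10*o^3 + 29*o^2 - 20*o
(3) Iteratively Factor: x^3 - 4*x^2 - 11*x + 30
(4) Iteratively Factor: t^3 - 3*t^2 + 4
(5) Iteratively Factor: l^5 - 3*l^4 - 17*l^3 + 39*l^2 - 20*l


(1) = (w - 1)*(w^2 - 5*w) = (w - 5)*(w - 1)*(w)
(2) = (o)*(o^3 - 10*o^2 + 29*o - 20) = o*(o - 5)*(o^2 - 5*o + 4) = o*(o - 5)*(o - 1)*(o - 4)
(3) = (x - 2)*(x^2 - 2*x - 15) = (x - 2)*(x + 3)*(x - 5)
(4) = (t - 2)*(t^2 - t - 2) = (t - 2)*(t + 1)*(t - 2)
(5) = (l - 5)*(l^4 + 2*l^3 - 7*l^2 + 4*l) = (l - 5)*(l + 4)*(l^3 - 2*l^2 + l) = (l - 5)*(l - 1)*(l + 4)*(l^2 - l) = l*(l - 5)*(l - 1)*(l + 4)*(l - 1)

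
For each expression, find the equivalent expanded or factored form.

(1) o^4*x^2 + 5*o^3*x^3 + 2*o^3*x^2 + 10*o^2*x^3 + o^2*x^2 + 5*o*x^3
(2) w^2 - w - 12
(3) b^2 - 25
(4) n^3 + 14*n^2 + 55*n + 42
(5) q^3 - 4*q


(1) = o*(o + 5*x)*(o*x + x)^2
(2) = (w - 4)*(w + 3)
(3) = (b - 5)*(b + 5)
(4) = (n + 1)*(n + 6)*(n + 7)
(5) = q*(q - 2)*(q + 2)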